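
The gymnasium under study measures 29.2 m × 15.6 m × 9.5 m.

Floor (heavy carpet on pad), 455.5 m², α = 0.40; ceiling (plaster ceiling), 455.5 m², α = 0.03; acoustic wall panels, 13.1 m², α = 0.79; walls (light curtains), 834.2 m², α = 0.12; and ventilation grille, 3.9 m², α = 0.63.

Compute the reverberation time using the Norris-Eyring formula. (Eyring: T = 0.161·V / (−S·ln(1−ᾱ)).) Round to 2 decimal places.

2.05 sec

S = Σ Sᵢ = 1762.2 m².
Σ(Sᵢαᵢ) = 455.5·0.40 + 455.5·0.03 + 13.1·0.79 + 834.2·0.12 + 3.9·0.63 = 308.775.
ᾱ = 308.775 / 1762.2 = 0.1752.
−S·ln(1−ᾱ) = −1762.2 × ln(1 − 0.1752) = 339.425.
V = 29.2 × 15.6 × 9.5 = 4327.44 m³.
T = 0.161·V/[−S·ln(1−ᾱ)] = 0.161·4327.44/339.425 = 2.05 s.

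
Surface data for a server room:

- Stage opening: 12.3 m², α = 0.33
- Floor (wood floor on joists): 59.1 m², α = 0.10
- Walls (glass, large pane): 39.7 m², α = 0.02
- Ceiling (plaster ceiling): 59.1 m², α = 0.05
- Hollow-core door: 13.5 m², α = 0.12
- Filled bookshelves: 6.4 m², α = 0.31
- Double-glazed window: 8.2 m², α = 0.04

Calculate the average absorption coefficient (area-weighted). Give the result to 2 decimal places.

Total surface area S = 198.3 m².
Σ(Sᵢαᵢ) = 12.3×0.33 + 59.1×0.10 + 39.7×0.02 + 59.1×0.05 + 13.5×0.12 + 6.4×0.31 + 8.2×0.04 = 17.650.
ᾱ = A/S = 0.09.

0.09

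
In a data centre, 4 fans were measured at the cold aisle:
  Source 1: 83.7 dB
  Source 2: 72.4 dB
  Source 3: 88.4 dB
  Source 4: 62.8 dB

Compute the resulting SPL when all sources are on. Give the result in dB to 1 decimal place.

89.8 dB

Σ 10^(Lᵢ/10) = 9.455e+08.
L_total = 10·log₁₀(9.455e+08) = 89.8 dB.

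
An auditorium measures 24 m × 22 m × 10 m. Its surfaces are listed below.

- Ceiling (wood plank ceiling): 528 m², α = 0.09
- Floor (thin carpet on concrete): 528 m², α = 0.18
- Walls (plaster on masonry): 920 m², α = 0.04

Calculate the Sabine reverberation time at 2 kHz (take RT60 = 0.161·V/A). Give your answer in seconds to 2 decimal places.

4.74 seconds

A = Σ Sᵢαᵢ = 528·0.09 + 528·0.18 + 920·0.04 = 179.360 sabins.
Room volume: 5280 m³.
T = 0.161 V/A = 0.161·5280/179.360 = 4.74 s.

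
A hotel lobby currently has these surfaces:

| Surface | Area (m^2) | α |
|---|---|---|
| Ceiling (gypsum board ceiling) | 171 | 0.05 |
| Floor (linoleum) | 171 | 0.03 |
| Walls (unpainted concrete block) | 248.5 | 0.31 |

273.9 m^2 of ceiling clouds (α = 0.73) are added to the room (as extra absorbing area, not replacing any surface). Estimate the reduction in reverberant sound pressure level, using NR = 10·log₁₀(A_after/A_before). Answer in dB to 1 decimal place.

Total absorption A_before = 171·0.05 + 171·0.03 + 248.5·0.31
  = 8.550 + 5.130 + 77.035 = 90.715 m^2 sabins.
Treatment contributes 273.9·0.73 = 199.947 sabins.
New total A_after = 290.662 sabins.
NR = 10·log₁₀(290.662/90.715) = 5.1 dB.

5.1 dB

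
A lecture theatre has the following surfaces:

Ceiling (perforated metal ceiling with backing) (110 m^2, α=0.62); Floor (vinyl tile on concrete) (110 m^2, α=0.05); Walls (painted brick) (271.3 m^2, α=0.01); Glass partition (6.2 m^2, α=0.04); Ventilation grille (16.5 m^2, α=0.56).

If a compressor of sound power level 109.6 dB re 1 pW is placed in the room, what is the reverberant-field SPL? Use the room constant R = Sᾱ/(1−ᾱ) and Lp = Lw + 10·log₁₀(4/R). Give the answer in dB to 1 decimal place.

Σ(Sᵢαᵢ) = 110·0.62 + 110·0.05 + 271.3·0.01 + 6.2·0.04 + 16.5·0.56 = 85.901; total area S = 514.0 m^2.
ᾱ = 0.1671, so room constant R = A/(1−ᾱ) = 103.135 m^2.
Lp = Lw + 10 log₁₀(4/R) = 109.6 -14.11 = 95.5 dB.

95.5 dB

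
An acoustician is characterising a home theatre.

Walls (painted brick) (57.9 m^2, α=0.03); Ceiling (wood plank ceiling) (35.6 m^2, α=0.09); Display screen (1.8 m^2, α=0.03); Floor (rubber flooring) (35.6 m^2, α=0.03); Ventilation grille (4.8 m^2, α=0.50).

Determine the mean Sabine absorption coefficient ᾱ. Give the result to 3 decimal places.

0.062

S = Σ Sᵢ = 57.9 + 35.6 + 1.8 + 35.6 + 4.8 = 135.7 m^2.
A = 57.9×0.03 + 35.6×0.09 + 1.8×0.03 + 35.6×0.03 + 4.8×0.50 = 8.463 sabins.
ᾱ = A/S = 0.062.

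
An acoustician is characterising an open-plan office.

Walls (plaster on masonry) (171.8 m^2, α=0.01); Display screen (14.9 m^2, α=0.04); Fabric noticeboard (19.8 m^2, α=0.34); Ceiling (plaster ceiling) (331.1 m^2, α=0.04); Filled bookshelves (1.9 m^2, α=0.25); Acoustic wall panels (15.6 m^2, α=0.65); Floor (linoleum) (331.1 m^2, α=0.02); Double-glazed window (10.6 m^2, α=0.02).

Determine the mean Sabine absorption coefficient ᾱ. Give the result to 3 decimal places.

Total surface area S = 896.8 m^2.
Σ(Sᵢαᵢ) = 171.8·0.01 + 14.9·0.04 + 19.8·0.34 + 331.1·0.04 + 1.9·0.25 + 15.6·0.65 + 331.1·0.02 + 10.6·0.02 = 39.739.
ᾱ = 39.739 / 896.8 = 0.044.

0.044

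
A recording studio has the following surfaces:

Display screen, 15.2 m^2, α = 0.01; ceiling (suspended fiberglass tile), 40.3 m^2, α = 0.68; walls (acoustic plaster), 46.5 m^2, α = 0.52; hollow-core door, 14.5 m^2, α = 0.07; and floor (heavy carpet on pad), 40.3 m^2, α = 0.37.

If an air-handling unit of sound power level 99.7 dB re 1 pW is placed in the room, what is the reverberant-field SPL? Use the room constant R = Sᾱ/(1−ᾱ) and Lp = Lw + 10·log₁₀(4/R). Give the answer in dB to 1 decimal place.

A = 67.662 sabins; S = 156.8 m^2.
ᾱ = 0.4315, so room constant R = A/(1−ᾱ) = 119.018 m^2.
Lp = 99.7 + 10·log₁₀(4/119.018) = 99.7 + (-14.74) = 85.0 dB.

85.0 dB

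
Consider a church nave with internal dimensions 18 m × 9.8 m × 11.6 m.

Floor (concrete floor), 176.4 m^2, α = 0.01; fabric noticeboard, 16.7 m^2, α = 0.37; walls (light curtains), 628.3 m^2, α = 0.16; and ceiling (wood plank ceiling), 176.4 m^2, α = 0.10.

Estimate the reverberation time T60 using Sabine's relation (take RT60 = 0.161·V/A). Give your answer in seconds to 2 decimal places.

2.61 seconds

Equivalent absorption area: A = 176.4*0.01 + 16.7*0.37 + 628.3*0.16 + 176.4*0.10 = 126.111 m^2.
V = 18·9.8·11.6 = 2046.24 m³.
T = 0.161 V/A = 0.161·2046.24/126.111 = 2.61 s.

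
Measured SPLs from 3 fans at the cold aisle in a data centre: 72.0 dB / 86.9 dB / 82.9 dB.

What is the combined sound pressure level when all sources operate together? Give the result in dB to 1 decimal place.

Σ 10^(Lᵢ/10) = 7.006e+08.
Combined level = 10 log₁₀(7.006e+08) = 88.5 dB.

88.5 dB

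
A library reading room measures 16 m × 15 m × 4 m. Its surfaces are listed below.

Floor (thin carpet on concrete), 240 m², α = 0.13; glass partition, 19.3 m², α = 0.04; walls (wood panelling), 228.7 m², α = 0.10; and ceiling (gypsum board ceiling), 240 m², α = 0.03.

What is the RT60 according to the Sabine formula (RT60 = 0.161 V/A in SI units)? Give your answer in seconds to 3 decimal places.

2.491 seconds

Summing Sᵢαᵢ: 31.200 + 0.772 + 22.870 + 7.200 → A = 62.042 sabins.
Volume V = 16 × 15 × 4 = 960 m³.
Sabine: RT60 = 0.161 × 960 / 62.042 = 2.491 s.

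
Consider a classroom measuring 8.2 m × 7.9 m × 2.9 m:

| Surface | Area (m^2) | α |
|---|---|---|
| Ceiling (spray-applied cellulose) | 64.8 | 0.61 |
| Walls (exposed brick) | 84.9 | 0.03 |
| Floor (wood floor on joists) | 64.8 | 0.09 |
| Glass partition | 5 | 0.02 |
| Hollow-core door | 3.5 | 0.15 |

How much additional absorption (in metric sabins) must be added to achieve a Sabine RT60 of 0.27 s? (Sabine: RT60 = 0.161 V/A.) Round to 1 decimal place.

Summing Sᵢαᵢ: 39.528 + 2.547 + 5.832 + 0.100 + 0.525 → A₁ = 48.532 sabins.
For T = 0.27 s, need A₂ = 0.161·V/T = 0.161·187.862/0.27 = 112.021 sabins.
Additional absorption ΔA = 112.021 − 48.532 = 63.5 sabins.

63.5 sabins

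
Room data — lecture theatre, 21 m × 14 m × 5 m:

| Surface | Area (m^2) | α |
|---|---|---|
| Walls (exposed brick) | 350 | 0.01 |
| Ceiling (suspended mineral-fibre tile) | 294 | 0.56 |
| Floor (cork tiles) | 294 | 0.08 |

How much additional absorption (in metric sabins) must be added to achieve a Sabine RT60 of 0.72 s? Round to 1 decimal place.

137.0 sabins

Equivalent absorption area: A₁ = 350·0.01 + 294·0.56 + 294·0.08 = 191.660 m^2.
Target A₂ = 0.161·1470/0.72 = 328.708 sabins (V = 1470 m³).
ΔA = A₂ − A₁ = 328.708 − 191.660 = 137.0 sabins.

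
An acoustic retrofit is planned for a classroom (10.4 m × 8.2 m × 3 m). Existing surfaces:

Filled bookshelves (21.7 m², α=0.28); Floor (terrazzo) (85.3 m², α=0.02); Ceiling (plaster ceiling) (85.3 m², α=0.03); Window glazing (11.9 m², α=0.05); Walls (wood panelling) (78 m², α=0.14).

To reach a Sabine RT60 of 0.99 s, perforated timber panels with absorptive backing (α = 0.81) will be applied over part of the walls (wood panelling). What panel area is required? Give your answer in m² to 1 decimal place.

29.5

Total absorption A₁ = 21.7×0.28 + 85.3×0.02 + 85.3×0.03 + 11.9×0.05 + 78×0.14
  = 6.076 + 1.706 + 2.559 + 0.595 + 10.920 = 21.856 m² sabins.
Required A₂ = 0.161·255.84/0.99 = 41.606 sabins.
ΔA needed = 41.606 − 21.856 = 19.750 sabins.
Net gain per m²: Δα = 0.81 − 0.14 = 0.67.
Area = ΔA/Δα = 19.750/0.67 = 29.5 m².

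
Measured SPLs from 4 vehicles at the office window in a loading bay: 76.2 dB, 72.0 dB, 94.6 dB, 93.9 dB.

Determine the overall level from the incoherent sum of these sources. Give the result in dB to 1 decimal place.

97.3 dB

Converting to relative power and adding: 10^(76.2/10) + 10^(72.0/10) + 10^(94.6/10) + 10^(93.9/10) = 5.396e+09.
Back to dB: 10·log₁₀ Σ = 97.3 dB.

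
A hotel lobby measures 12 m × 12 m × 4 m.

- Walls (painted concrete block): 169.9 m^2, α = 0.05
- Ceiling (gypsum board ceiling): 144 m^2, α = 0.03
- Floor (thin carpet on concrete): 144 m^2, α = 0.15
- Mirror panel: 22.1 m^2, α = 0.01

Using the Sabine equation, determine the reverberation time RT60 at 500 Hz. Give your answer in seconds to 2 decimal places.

2.68 s

A = Σ Sᵢαᵢ = 169.9·0.05 + 144·0.03 + 144·0.15 + 22.1·0.01 = 34.636 sabins.
Volume V = 12 × 12 × 4 = 576 m³.
T = 0.161 V/A = 0.161·576/34.636 = 2.68 s.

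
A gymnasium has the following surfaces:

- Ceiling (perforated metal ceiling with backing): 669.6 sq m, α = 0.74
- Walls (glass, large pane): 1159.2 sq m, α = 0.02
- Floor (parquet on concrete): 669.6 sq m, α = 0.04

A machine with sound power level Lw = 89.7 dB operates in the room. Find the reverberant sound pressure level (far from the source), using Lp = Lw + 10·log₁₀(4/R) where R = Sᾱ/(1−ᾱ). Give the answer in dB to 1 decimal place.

A = 545.472 sabins; S = 2498.4 sq m.
ᾱ = 545.472/2498.4 = 0.2183; R = Sᾱ/(1−ᾱ) = 545.472/(1−0.2183) = 697.802 sq m.
Lp = Lw + 10 log₁₀(4/R) = 89.7 -22.42 = 67.3 dB.

67.3 dB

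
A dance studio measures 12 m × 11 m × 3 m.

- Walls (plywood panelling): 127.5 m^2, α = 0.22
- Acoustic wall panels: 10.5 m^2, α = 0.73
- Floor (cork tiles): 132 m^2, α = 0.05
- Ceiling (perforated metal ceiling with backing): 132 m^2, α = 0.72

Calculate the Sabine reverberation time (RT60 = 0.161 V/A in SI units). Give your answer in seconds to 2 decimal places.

Summing Sᵢαᵢ: 28.050 + 7.665 + 6.600 + 95.040 → A = 137.355 sabins.
Room volume: 396 m³.
RT60 = 0.161 · V / A = 0.161 × 396 / 137.355 = 0.46 s.

0.46 seconds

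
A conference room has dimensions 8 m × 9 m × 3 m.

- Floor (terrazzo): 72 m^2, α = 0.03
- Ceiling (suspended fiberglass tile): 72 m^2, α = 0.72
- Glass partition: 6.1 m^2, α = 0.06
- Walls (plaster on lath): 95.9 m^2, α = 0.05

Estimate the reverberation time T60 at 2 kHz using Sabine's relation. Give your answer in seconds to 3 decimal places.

0.588 s

A = Σ Sᵢαᵢ = 72*0.03 + 72*0.72 + 6.1*0.06 + 95.9*0.05 = 59.161 sabins.
Room volume: 216 m³.
T = 0.161 V/A = 0.161·216/59.161 = 0.588 s.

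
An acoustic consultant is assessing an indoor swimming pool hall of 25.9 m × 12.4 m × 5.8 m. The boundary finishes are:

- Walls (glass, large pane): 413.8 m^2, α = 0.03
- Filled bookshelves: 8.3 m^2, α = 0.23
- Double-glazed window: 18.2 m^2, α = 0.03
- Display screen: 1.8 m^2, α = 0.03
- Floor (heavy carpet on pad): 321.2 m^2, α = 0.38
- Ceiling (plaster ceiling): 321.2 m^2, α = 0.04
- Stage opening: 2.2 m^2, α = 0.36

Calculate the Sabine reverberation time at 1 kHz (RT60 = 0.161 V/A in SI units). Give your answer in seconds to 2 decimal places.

Equivalent absorption area: A = 413.8*0.03 + 8.3*0.23 + 18.2*0.03 + 1.8*0.03 + 321.2*0.38 + 321.2*0.04 + 2.2*0.36 = 150.619 m^2.
Volume V = 25.9 × 12.4 × 5.8 = 1862.728 m³.
T = 0.161 V/A = 0.161·1862.728/150.619 = 1.99 s.

1.99 seconds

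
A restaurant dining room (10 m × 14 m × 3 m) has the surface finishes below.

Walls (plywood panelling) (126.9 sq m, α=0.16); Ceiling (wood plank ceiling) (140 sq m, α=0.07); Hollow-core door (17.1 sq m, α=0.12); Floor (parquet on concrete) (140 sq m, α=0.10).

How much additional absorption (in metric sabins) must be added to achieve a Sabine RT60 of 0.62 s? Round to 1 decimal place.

Summing Sᵢαᵢ: 20.304 + 9.800 + 2.052 + 14.000 → A₁ = 46.156 sabins.
Target A₂ = 0.161·420/0.62 = 109.065 sabins (V = 420 m³).
Additional absorption ΔA = 109.065 − 46.156 = 62.9 sabins.

62.9 sabins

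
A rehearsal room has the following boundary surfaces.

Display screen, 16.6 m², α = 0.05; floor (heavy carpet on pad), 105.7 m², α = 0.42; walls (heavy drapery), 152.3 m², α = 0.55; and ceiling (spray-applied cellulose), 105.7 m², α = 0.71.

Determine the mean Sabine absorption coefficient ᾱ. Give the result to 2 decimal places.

S = Σ Sᵢ = 16.6 + 105.7 + 152.3 + 105.7 = 380.3 m².
A = 16.6×0.05 + 105.7×0.42 + 152.3×0.55 + 105.7×0.71 = 204.036 sabins.
ᾱ = 204.036 / 380.3 = 0.54.

0.54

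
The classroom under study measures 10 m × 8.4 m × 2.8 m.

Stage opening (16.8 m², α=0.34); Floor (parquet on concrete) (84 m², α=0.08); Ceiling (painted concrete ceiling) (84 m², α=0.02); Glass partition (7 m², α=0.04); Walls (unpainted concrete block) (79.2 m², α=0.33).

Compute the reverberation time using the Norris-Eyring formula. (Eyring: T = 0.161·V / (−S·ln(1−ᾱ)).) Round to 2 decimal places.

Total surface area S = 16.8 + 84 + 84 + 7 + 79.2 = 271.0 m².
Σ(Sᵢαᵢ) = 16.8·0.34 + 84·0.08 + 84·0.02 + 7·0.04 + 79.2·0.33 = 40.528.
ᾱ = 40.528 / 271.0 = 0.1495.
Eyring denominator: −S ln(1−ᾱ) = 43.883.
V = 10 × 8.4 × 2.8 = 235.2 m³.
T = 0.161·V/[−S·ln(1−ᾱ)] = 0.161·235.2/43.883 = 0.86 s.

0.86 s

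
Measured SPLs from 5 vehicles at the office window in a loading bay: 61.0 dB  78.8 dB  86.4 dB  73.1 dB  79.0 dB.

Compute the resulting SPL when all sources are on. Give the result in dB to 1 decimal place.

Sum in the linear (power) domain: Σ 10^(Lᵢ/10) = 10^(61.0/10) + 10^(78.8/10) + 10^(86.4/10) + 10^(73.1/10) + 10^(79.0/10) = 6.135e+08.
L_total = 10·log₁₀(6.135e+08) = 87.9 dB.

87.9 dB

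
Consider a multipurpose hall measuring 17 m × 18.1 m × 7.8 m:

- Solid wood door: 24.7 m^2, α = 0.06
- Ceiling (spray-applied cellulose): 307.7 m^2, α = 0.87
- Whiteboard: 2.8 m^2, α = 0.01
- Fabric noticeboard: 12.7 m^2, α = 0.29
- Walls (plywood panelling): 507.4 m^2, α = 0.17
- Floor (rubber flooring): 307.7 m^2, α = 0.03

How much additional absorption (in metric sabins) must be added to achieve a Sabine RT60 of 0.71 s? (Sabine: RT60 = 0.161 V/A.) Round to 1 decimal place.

A₁ = Σ Sᵢαᵢ = 24.7·0.06 + 307.7·0.87 + 2.8·0.01 + 12.7·0.29 + 507.4·0.17 + 307.7·0.03 = 368.381 sabins.
V = 2400.06 m³. Required absorption A₂ = 0.161 × 2400.06 / 0.71 = 544.239 sabins.
Shortfall: 544.239 − 368.381 = 175.9 sabins.

175.9 sabins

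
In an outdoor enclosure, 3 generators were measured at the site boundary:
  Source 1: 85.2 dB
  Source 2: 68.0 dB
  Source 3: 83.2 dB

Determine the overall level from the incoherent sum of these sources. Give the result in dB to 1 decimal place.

Σ 10^(Lᵢ/10) = 5.464e+08.
Combined level = 10 log₁₀(5.464e+08) = 87.4 dB.

87.4 dB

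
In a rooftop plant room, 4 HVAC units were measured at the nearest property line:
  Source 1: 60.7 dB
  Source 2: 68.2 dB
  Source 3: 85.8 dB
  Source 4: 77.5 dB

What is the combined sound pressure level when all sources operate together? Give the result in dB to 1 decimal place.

Sum in the linear (power) domain: Σ 10^(Lᵢ/10) = 10^(60.7/10) + 10^(68.2/10) + 10^(85.8/10) + 10^(77.5/10) = 4.442e+08.
Combined level = 10 log₁₀(4.442e+08) = 86.5 dB.

86.5 dB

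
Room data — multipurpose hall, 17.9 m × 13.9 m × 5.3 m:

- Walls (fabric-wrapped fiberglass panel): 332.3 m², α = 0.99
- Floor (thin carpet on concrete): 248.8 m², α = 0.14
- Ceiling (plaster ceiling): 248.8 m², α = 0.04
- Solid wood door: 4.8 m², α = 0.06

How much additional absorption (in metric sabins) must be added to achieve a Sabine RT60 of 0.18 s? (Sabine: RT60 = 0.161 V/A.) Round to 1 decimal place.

805.4 sabins

Summing Sᵢαᵢ: 328.977 + 34.832 + 9.952 + 0.288 → A₁ = 374.049 sabins.
V = 1318.693 m³. Required absorption A₂ = 0.161 × 1318.693 / 0.18 = 1179.498 sabins.
ΔA = A₂ − A₁ = 1179.498 − 374.049 = 805.4 sabins.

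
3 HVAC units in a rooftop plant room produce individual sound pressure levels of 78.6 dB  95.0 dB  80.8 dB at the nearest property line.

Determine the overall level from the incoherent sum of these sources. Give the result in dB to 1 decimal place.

Sum in the linear (power) domain: Σ 10^(Lᵢ/10) = 10^(78.6/10) + 10^(95.0/10) + 10^(80.8/10) = 3.355e+09.
L_total = 10·log₁₀(3.355e+09) = 95.3 dB.

95.3 dB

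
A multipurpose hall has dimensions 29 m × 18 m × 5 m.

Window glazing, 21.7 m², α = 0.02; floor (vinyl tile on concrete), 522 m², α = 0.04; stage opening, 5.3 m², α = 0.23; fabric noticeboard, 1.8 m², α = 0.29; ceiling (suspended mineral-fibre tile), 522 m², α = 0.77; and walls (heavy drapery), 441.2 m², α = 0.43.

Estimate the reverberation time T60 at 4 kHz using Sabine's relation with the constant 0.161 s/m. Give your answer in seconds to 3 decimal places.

0.684 s

Equivalent absorption area: A = 21.7×0.02 + 522×0.04 + 5.3×0.23 + 1.8×0.29 + 522×0.77 + 441.2×0.43 = 614.711 m².
V = 29·18·5 = 2610 m³.
Sabine: RT60 = 0.161 × 2610 / 614.711 = 0.684 s.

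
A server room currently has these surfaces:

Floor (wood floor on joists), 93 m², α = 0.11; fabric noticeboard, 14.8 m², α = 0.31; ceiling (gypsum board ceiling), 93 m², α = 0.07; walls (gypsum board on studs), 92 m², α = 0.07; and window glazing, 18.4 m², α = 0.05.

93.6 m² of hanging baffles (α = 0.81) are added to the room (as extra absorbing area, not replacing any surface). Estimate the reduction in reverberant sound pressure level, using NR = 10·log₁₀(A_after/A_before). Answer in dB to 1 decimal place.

Summing Sᵢαᵢ: 10.230 + 4.588 + 6.510 + 6.440 + 0.920 → A_before = 28.688 sabins.
Added absorption = 93.6 × 0.81 = 75.816 sabins.
A_after = 28.688 + 75.816 = 104.504 sabins.
NR = 10·log₁₀(104.504/28.688) = 5.6 dB.

5.6 dB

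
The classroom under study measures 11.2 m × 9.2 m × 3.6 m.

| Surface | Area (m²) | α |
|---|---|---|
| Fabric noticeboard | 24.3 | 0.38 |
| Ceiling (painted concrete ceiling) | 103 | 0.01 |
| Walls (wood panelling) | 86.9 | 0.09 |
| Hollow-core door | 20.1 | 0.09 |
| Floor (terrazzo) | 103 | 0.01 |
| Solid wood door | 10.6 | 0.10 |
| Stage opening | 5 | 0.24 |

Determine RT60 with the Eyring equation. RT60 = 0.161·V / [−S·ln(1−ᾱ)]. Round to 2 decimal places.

2.49 seconds

Total surface area S = 24.3 + 103 + 86.9 + 20.1 + 103 + 10.6 + 5 = 352.9 m².
Absorption A = 24.3×0.38 + 103×0.01 + 86.9×0.09 + 20.1×0.09 + 103×0.01 + 10.6×0.10 + 5×0.24 = 23.184 sabins.
ᾱ = 23.184 / 352.9 = 0.0657.
Eyring denominator: −S ln(1−ᾱ) = 23.982.
V = 11.2 × 9.2 × 3.6 = 370.944 m³.
T = 0.161·V/[−S·ln(1−ᾱ)] = 0.161·370.944/23.982 = 2.49 s.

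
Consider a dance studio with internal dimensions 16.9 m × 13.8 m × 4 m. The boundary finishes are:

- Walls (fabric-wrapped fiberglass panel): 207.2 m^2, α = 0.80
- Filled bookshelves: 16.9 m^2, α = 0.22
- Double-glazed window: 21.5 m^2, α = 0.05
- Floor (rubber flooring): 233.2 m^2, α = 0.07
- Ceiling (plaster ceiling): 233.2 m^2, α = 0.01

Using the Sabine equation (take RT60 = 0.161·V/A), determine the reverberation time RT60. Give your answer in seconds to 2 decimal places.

Summing Sᵢαᵢ: 165.760 + 3.718 + 1.075 + 16.324 + 2.332 → A = 189.209 sabins.
V = 16.9·13.8·4 = 932.88 m³.
RT60 = 0.161 · V / A = 0.161 × 932.88 / 189.209 = 0.79 s.

0.79 seconds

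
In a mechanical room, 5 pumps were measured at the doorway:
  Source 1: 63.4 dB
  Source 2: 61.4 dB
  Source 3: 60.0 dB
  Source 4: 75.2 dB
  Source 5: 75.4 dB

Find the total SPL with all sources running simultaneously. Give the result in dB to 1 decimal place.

Σ 10^(Lᵢ/10) = 7.235e+07.
Combined level = 10 log₁₀(7.235e+07) = 78.6 dB.

78.6 dB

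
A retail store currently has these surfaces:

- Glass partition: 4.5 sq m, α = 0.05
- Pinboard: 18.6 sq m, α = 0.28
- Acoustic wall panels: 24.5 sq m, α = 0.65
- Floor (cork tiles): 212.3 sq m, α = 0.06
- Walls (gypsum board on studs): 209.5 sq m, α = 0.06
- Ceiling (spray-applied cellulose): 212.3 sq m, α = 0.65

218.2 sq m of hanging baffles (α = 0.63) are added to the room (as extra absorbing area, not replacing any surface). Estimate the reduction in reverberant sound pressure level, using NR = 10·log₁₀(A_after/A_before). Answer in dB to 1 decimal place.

Equivalent absorption area: A_before = 4.5·0.05 + 18.6·0.28 + 24.5·0.65 + 212.3·0.06 + 209.5·0.06 + 212.3·0.65 = 184.661 sq m.
Treatment contributes 218.2·0.63 = 137.466 sabins.
New total A_after = 322.127 sabins.
NR = 10·log₁₀(322.127/184.661) = 2.4 dB.

2.4 dB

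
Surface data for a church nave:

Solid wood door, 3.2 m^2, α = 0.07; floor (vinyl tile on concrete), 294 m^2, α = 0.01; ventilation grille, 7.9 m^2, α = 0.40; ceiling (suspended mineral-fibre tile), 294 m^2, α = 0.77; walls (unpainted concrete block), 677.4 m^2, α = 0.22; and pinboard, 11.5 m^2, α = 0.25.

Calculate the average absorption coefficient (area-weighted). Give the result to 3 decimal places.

0.299

Total surface area S = 1288.0 m^2.
Σ(Sᵢαᵢ) = 3.2*0.07 + 294*0.01 + 7.9*0.40 + 294*0.77 + 677.4*0.22 + 11.5*0.25 = 384.607.
ᾱ = 384.607 / 1288.0 = 0.299.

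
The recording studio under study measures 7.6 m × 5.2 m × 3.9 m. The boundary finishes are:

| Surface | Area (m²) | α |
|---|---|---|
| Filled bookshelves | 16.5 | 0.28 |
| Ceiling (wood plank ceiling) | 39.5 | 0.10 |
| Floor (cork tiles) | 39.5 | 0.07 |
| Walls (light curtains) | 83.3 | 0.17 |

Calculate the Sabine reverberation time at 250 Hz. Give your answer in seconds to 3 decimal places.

Summing Sᵢαᵢ: 4.620 + 3.950 + 2.765 + 14.161 → A = 25.496 sabins.
Room volume: 154.128 m³.
RT60 = 0.161 · V / A = 0.161 × 154.128 / 25.496 = 0.973 s.

0.973 s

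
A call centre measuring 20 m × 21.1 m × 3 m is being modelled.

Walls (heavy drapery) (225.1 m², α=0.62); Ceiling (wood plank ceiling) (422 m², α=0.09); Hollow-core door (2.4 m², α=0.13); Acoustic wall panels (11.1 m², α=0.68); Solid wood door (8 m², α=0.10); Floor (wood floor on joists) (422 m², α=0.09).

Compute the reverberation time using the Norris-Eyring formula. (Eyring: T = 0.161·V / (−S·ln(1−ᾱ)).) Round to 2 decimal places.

S = Σ Sᵢ = 1090.6 m².
Absorption A = 225.1×0.62 + 422×0.09 + 2.4×0.13 + 11.1×0.68 + 8×0.10 + 422×0.09 = 224.182 sabins.
Mean coefficient ᾱ = A/S = 0.2056.
Eyring denominator: −S ln(1−ᾱ) = 251.021.
V = 20 × 21.1 × 3 = 1266 m³.
RT60 = 0.161 × 1266 / 251.021 = 0.81 s.

0.81 s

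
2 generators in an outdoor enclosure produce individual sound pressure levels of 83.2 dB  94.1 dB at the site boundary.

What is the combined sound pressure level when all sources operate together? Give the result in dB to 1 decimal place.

94.4 dB

Converting to relative power and adding: 10^(83.2/10) + 10^(94.1/10) = 2.779e+09.
Back to dB: 10·log₁₀ Σ = 94.4 dB.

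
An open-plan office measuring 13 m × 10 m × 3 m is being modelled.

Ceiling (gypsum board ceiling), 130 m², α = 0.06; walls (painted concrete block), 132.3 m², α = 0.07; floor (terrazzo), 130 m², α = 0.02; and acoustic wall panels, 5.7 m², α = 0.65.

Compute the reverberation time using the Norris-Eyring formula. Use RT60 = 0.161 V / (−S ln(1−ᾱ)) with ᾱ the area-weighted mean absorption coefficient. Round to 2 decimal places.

S = Σ Sᵢ = 398.0 m².
Σ(Sᵢαᵢ) = 130·0.06 + 132.3·0.07 + 130·0.02 + 5.7·0.65 = 23.366.
ᾱ = 23.366 / 398.0 = 0.0587.
−S·ln(1−ᾱ) = −398.0 × ln(1 − 0.0587) = 24.076.
V = 13 × 10 × 3 = 390 m³.
RT60 = 0.161 × 390 / 24.076 = 2.61 s.

2.61 s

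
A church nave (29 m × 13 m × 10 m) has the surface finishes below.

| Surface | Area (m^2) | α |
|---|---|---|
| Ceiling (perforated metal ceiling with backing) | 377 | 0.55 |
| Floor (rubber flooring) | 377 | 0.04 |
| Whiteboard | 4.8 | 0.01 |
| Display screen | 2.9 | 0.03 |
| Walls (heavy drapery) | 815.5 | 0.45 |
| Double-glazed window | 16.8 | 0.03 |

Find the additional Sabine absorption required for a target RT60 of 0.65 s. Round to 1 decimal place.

343.8 sabins

Total absorption A₁ = 377*0.55 + 377*0.04 + 4.8*0.01 + 2.9*0.03 + 815.5*0.45 + 16.8*0.03
  = 207.350 + 15.080 + 0.048 + 0.087 + 366.975 + 0.504 = 590.044 m^2 sabins.
For T = 0.65 s, need A₂ = 0.161·V/T = 0.161·3770/0.65 = 933.800 sabins.
Additional absorption ΔA = 933.800 − 590.044 = 343.8 sabins.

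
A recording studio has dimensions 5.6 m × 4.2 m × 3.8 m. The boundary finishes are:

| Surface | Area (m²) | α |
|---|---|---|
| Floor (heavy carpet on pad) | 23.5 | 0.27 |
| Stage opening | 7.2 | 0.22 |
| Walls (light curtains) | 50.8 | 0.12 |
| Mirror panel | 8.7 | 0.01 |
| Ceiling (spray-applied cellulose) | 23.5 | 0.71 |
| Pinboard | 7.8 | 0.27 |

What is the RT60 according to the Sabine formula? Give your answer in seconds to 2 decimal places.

Equivalent absorption area: A = 23.5·0.27 + 7.2·0.22 + 50.8·0.12 + 8.7·0.01 + 23.5·0.71 + 7.8·0.27 = 32.903 m².
Room volume: 89.376 m³.
Sabine: RT60 = 0.161 × 89.376 / 32.903 = 0.44 s.

0.44 seconds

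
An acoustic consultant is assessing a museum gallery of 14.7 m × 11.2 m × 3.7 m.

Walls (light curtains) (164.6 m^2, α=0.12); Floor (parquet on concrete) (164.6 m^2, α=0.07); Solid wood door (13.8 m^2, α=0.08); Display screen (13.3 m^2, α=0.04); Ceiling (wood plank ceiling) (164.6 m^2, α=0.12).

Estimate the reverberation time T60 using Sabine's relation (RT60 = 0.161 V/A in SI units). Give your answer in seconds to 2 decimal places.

1.86 s

A = Σ Sᵢαᵢ = 164.6×0.12 + 164.6×0.07 + 13.8×0.08 + 13.3×0.04 + 164.6×0.12 = 52.662 sabins.
Room volume: 609.168 m³.
RT60 = 0.161 · V / A = 0.161 × 609.168 / 52.662 = 1.86 s.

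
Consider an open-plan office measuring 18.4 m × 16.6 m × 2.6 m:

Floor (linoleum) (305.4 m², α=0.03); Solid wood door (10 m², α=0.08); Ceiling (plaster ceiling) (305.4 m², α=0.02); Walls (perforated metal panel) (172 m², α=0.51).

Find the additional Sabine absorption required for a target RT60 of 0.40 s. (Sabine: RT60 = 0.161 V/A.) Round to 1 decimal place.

Total absorption A₁ = 305.4×0.03 + 10×0.08 + 305.4×0.02 + 172×0.51
  = 9.162 + 0.800 + 6.108 + 87.720 = 103.790 m² sabins.
For T = 0.40 s, need A₂ = 0.161·V/T = 0.161·794.144/0.40 = 319.643 sabins.
Additional absorption ΔA = 319.643 − 103.790 = 215.9 sabins.

215.9 sabins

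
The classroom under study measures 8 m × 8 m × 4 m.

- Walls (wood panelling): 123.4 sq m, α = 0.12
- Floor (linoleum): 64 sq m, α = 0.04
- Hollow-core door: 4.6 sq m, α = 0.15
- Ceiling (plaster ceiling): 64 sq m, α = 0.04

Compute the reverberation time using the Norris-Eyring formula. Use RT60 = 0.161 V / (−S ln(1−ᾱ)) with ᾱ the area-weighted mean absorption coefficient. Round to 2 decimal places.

Total surface area S = 123.4 + 64 + 4.6 + 64 = 256.0 sq m.
Σ(Sᵢαᵢ) = 123.4·0.12 + 64·0.04 + 4.6·0.15 + 64·0.04 = 20.618.
ᾱ = 20.618 / 256.0 = 0.0805.
Eyring denominator: −S ln(1−ᾱ) = 21.485.
V = 8 × 8 × 4 = 256 m³.
RT60 = 0.161 × 256 / 21.485 = 1.92 s.

1.92 s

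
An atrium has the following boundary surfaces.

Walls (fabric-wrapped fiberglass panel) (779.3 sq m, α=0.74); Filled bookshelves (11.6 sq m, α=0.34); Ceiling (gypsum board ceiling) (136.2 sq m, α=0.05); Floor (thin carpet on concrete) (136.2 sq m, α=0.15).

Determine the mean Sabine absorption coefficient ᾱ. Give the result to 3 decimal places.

0.572

Total surface area S = 1063.3 sq m.
Weighted sum Σ Sα = 607.866.
ᾱ = 607.866 / 1063.3 = 0.572.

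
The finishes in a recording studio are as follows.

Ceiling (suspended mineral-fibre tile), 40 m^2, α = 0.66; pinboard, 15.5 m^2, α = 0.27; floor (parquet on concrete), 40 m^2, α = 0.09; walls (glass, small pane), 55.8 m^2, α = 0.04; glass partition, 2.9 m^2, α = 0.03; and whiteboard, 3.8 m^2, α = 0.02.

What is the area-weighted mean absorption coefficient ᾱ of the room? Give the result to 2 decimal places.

Total surface area S = 158.0 m^2.
Weighted sum Σ Sα = 36.580.
ᾱ = A/S = 0.23.

0.23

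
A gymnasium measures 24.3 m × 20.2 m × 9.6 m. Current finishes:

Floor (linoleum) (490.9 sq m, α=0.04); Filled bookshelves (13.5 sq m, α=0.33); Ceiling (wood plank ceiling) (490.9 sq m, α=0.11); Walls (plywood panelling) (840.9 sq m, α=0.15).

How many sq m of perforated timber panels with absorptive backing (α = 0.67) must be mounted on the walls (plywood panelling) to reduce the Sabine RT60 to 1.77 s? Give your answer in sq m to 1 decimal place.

Summing Sᵢαᵢ: 19.636 + 4.455 + 53.999 + 126.135 → A₁ = 204.225 sabins.
V = 4712.256 m³. Target absorption A₂ = 0.161 × 4712.256 / 1.77 = 428.629 sabins.
Absorption to add: 428.629 − 204.225 = 224.404 sabins.
Net gain per sq m: Δα = 0.67 − 0.15 = 0.52.
Area = ΔA/Δα = 224.404/0.52 = 431.5 sq m.

431.5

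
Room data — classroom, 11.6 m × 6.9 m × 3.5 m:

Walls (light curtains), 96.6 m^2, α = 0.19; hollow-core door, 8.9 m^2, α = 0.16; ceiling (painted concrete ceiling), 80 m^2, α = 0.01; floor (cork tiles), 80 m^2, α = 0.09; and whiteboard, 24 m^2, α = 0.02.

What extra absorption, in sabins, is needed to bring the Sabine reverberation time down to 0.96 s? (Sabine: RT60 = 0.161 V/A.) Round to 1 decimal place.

Equivalent absorption area: A₁ = 96.6×0.19 + 8.9×0.16 + 80×0.01 + 80×0.09 + 24×0.02 = 28.258 m^2.
V = 280.14 m³. Required absorption A₂ = 0.161 × 280.14 / 0.96 = 46.982 sabins.
Additional absorption ΔA = 46.982 − 28.258 = 18.7 sabins.

18.7 sabins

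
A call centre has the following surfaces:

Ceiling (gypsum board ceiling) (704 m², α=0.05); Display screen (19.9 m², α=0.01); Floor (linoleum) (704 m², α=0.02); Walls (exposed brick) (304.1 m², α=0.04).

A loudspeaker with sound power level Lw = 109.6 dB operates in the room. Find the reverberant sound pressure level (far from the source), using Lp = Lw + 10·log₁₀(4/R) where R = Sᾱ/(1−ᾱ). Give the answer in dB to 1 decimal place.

A = 61.643 sabins; S = 1732.0 m².
ᾱ = 61.643/1732.0 = 0.0356; R = Sᾱ/(1−ᾱ) = 61.643/(1−0.0356) = 63.918 m².
Lp = Lw + 10 log₁₀(4/R) = 109.6 -12.04 = 97.6 dB.

97.6 dB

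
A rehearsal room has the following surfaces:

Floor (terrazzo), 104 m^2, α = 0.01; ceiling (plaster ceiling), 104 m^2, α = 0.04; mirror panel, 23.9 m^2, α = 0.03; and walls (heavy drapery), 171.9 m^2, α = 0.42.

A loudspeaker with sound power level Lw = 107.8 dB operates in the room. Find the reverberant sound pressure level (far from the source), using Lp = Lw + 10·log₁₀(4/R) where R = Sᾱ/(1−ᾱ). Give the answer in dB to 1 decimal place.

94.0 dB

A = 78.115 sabins; S = 403.8 m^2.
ᾱ = 78.115/403.8 = 0.1934; R = Sᾱ/(1−ᾱ) = 78.115/(1−0.1934) = 96.845 m^2.
Lp = 107.8 + 10·log₁₀(4/96.845) = 107.8 + (-13.84) = 94.0 dB.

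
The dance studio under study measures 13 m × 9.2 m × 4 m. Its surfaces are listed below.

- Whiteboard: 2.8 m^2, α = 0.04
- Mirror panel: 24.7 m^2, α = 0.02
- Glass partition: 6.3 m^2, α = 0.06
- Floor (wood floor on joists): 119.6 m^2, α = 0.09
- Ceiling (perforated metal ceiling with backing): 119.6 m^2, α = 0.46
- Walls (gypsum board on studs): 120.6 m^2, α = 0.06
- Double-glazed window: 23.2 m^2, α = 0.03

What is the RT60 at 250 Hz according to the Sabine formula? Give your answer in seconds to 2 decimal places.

Equivalent absorption area: A = 2.8*0.04 + 24.7*0.02 + 6.3*0.06 + 119.6*0.09 + 119.6*0.46 + 120.6*0.06 + 23.2*0.03 = 74.696 m^2.
Volume V = 13 × 9.2 × 4 = 478.4 m³.
T = 0.161 V/A = 0.161·478.4/74.696 = 1.03 s.

1.03 s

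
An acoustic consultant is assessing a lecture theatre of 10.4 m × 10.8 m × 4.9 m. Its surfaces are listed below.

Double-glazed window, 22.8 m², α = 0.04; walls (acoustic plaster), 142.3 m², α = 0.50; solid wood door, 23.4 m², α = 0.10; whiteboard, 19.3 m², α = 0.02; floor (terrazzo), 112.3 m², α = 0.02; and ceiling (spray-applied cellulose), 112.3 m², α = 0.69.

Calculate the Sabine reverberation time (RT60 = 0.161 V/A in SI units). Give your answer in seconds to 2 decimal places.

Summing Sᵢαᵢ: 0.912 + 71.150 + 2.340 + 0.386 + 2.246 + 77.487 → A = 154.521 sabins.
V = 10.4·10.8·4.9 = 550.368 m³.
RT60 = 0.161 · V / A = 0.161 × 550.368 / 154.521 = 0.57 s.

0.57 seconds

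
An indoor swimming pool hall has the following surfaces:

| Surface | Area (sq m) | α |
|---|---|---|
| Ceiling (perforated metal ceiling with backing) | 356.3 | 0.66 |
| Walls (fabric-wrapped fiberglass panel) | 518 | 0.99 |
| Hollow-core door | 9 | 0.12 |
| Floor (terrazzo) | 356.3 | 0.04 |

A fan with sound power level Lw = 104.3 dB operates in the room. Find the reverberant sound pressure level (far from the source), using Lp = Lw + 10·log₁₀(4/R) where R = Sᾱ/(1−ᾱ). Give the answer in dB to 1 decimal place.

Σ(Sᵢαᵢ) = 356.3·0.66 + 518·0.99 + 9·0.12 + 356.3·0.04 = 763.310; total area S = 1239.6 sq m.
ᾱ = 0.6158, so room constant R = A/(1−ᾱ) = 1986.752 sq m.
Lp = Lw + 10 log₁₀(4/R) = 104.3 -26.96 = 77.3 dB.

77.3 dB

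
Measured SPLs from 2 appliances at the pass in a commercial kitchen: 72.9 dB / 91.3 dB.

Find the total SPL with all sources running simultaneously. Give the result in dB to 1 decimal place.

91.4 dB

Σ 10^(Lᵢ/10) = 1.368e+09.
Back to dB: 10·log₁₀ Σ = 91.4 dB.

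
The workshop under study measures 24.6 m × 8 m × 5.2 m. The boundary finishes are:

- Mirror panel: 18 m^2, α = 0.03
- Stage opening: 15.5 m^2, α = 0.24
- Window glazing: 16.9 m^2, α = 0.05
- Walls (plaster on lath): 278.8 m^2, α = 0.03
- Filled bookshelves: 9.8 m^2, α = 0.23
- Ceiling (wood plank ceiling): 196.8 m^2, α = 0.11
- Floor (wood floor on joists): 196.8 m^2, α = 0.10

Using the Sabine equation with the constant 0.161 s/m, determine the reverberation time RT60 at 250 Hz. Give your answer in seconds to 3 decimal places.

2.888 s

Summing Sᵢαᵢ: 0.540 + 3.720 + 0.845 + 8.364 + 2.254 + 21.648 + 19.680 → A = 57.051 sabins.
Room volume: 1023.36 m³.
RT60 = 0.161 · V / A = 0.161 × 1023.36 / 57.051 = 2.888 s.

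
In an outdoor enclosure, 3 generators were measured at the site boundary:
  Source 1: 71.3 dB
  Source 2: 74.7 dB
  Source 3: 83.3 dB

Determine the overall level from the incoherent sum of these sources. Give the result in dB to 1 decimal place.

Σ 10^(Lᵢ/10) = 2.568e+08.
Combined level = 10 log₁₀(2.568e+08) = 84.1 dB.

84.1 dB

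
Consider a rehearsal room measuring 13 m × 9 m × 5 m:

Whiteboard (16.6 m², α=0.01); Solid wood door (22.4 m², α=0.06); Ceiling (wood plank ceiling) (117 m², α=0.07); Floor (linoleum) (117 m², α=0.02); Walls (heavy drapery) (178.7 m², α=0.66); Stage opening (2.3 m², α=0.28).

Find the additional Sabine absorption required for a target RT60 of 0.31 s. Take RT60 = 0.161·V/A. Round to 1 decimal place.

Summing Sᵢαᵢ: 0.166 + 1.344 + 8.190 + 2.340 + 117.942 + 0.644 → A₁ = 130.626 sabins.
For T = 0.31 s, need A₂ = 0.161·V/T = 0.161·585/0.31 = 303.823 sabins.
ΔA = A₂ − A₁ = 303.823 − 130.626 = 173.2 sabins.

173.2 sabins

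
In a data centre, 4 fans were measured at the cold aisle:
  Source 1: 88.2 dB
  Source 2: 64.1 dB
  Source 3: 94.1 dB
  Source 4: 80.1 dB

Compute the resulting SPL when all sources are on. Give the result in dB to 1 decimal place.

95.2 dB

Sum in the linear (power) domain: Σ 10^(Lᵢ/10) = 10^(88.2/10) + 10^(64.1/10) + 10^(94.1/10) + 10^(80.1/10) = 3.336e+09.
Combined level = 10 log₁₀(3.336e+09) = 95.2 dB.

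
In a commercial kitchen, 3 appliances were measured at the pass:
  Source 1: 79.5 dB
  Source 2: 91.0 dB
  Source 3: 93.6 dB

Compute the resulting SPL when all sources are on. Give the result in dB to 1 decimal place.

Sum in the linear (power) domain: Σ 10^(Lᵢ/10) = 10^(79.5/10) + 10^(91.0/10) + 10^(93.6/10) = 3.639e+09.
Back to dB: 10·log₁₀ Σ = 95.6 dB.

95.6 dB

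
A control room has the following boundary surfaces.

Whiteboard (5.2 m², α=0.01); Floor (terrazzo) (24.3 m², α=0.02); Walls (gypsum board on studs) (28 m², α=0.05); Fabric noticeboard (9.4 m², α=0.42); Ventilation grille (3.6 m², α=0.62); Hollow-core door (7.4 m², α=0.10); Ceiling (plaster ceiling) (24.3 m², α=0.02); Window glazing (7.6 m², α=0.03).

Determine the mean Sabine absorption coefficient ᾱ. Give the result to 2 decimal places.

0.09

S = Σ Sᵢ = 5.2 + 24.3 + 28 + 9.4 + 3.6 + 7.4 + 24.3 + 7.6 = 109.8 m².
Weighted sum Σ Sα = 9.572.
ᾱ = A/S = 0.09.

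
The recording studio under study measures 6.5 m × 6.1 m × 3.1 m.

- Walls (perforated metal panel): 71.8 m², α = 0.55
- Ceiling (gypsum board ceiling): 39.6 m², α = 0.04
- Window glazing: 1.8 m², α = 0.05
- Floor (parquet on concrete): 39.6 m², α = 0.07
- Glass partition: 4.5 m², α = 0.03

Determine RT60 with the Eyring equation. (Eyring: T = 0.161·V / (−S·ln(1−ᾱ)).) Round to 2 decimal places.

S = Σ Sᵢ = 157.3 m².
Σ(Sᵢαᵢ) = 71.8·0.55 + 39.6·0.04 + 1.8·0.05 + 39.6·0.07 + 4.5·0.03 = 44.071.
ᾱ = 44.071 / 157.3 = 0.2802.
−S·ln(1−ᾱ) = −157.3 × ln(1 − 0.2802) = 51.717.
V = 6.5 × 6.1 × 3.1 = 122.915 m³.
RT60 = 0.161 × 122.915 / 51.717 = 0.38 s.

0.38 sec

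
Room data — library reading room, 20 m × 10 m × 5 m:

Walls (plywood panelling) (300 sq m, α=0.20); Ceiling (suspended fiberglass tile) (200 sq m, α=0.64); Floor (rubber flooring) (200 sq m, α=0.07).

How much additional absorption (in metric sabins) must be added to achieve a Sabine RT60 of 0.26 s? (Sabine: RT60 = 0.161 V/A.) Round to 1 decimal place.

417.2 sabins

Equivalent absorption area: A₁ = 300·0.20 + 200·0.64 + 200·0.07 = 202.000 sq m.
V = 1000 m³. Required absorption A₂ = 0.161 × 1000 / 0.26 = 619.231 sabins.
ΔA = A₂ − A₁ = 619.231 − 202.000 = 417.2 sabins.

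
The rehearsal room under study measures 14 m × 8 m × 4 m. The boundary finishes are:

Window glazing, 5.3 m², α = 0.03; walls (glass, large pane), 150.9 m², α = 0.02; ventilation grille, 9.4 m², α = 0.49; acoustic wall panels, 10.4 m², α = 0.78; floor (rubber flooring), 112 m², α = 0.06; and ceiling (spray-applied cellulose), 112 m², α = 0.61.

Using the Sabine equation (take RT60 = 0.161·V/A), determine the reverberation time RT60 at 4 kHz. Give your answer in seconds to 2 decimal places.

Total absorption A = 5.3·0.03 + 150.9·0.02 + 9.4·0.49 + 10.4·0.78 + 112·0.06 + 112·0.61
  = 0.159 + 3.018 + 4.606 + 8.112 + 6.720 + 68.320 = 90.935 m² sabins.
Volume V = 14 × 8 × 4 = 448 m³.
RT60 = 0.161 · V / A = 0.161 × 448 / 90.935 = 0.79 s.

0.79 seconds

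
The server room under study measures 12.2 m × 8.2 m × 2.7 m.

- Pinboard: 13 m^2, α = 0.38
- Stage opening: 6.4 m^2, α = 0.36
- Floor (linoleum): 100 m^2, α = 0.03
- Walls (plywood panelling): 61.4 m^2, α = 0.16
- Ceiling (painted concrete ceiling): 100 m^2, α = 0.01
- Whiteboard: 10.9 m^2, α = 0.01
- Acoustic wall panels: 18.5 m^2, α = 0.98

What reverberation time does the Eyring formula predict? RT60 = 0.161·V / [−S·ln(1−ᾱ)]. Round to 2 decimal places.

Total surface area S = 13 + 6.4 + 100 + 61.4 + 100 + 10.9 + 18.5 = 310.2 m^2.
Absorption A = 13·0.38 + 6.4·0.36 + 100·0.03 + 61.4·0.16 + 100·0.01 + 10.9·0.01 + 18.5·0.98 = 39.307 sabins.
ᾱ = 39.307 / 310.2 = 0.1267.
−S·ln(1−ᾱ) = −310.2 × ln(1 − 0.1267) = 42.025.
V = 12.2 × 8.2 × 2.7 = 270.108 m³.
T = 0.161·V/[−S·ln(1−ᾱ)] = 0.161·270.108/42.025 = 1.03 s.

1.03 seconds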